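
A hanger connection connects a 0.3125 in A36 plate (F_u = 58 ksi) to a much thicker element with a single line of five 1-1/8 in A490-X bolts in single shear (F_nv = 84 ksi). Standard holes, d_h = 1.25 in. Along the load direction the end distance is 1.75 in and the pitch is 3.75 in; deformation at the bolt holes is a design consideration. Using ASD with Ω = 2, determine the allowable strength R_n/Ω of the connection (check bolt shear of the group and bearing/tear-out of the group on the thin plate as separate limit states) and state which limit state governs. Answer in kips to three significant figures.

110 kips (bearing governs)

Bolt shear: A_b = π·1.125²/4 = 0.994 in²; R_n = 84 × 0.994 × 5 × 1 = 417.5 kips → 417.5 / 2 = 209 kips.
Bearing (1.2 l_c t F_u ≤ 2.4 d t F_u): upper limit = 2.4·1.125·0.3125·58 = 48.94 kips.
  Edge l_c = 1.75 − 1.25/2 = 1.125 → r_n = 24.47 kips; interior l_c = 3.75 − 1.25 = 2.5 → r_n = 48.94 kips.
  R_n,bearing = 1·24.47 + 4·48.94 = 220.2 kips → 220.2 / 2 = 110 kips.
Bearing governs: 110 kips.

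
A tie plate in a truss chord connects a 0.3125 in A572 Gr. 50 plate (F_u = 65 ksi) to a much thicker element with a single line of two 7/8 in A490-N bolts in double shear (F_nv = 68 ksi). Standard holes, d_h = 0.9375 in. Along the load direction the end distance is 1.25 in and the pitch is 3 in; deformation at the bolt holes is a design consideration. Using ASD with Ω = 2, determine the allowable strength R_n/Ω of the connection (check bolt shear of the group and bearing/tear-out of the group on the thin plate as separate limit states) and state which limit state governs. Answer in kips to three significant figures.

30.8 kips (bearing governs)

Bolt shear: A_b = π·0.875²/4 = 0.6013 in²; R_n = 68 × 0.6013 × 2 × 2 = 163.6 kips → 163.6 / 2 = 81.8 kips.
Bearing (1.2 l_c t F_u ≤ 2.4 d t F_u): upper limit = 2.4·0.875·0.3125·65 = 42.66 kips.
  Edge l_c = 1.25 − 0.9375/2 = 0.7812 → r_n = 19.04 kips; interior l_c = 3 − 0.9375 = 2.062 → r_n = 42.66 kips.
  R_n,bearing = 1·19.04 + 1·42.66 = 61.7 kips → 61.7 / 2 = 30.8 kips.
Bearing governs: 30.8 kips.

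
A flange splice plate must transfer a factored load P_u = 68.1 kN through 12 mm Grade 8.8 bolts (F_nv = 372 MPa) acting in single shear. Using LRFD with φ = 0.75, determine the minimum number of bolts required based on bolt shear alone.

3 bolts

A_b = π·12²/4 = 113.1 mm².
Per-bolt design strength φR_n = 0.75 × 372 × 113.1 × 1 / 1000 = 31.55 kN.
n ≥ 68.1 / 31.55 = 2.158 → use 3 bolts.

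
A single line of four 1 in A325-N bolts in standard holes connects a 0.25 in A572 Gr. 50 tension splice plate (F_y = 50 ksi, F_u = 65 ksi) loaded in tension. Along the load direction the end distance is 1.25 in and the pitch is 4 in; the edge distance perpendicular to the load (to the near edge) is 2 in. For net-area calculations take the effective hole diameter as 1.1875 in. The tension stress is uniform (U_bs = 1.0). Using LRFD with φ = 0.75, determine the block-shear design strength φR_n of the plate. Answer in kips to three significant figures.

Shear plane L_v = 1.25 + 3·4 = 13.25 in; A_gv = 13.25 × 0.25 = 3.312 in².
A_nv = (13.25 − 3.5·1.1875) × 0.25 = 2.273 in².
A_nt = (2 − 0.5·1.1875) × 0.25 = 0.3516 in².
0.6 F_u A_nv = 88.66 kips; 0.6 F_y A_gv = 99.38 kips → shear rupture governs the shear term.
R_n = 88.66 + 1.0 × 65 × 0.3516 = 111.5 kips.
Design strength φR_n = 0.75 × 111.5 = 83.6 kips.

83.6 kips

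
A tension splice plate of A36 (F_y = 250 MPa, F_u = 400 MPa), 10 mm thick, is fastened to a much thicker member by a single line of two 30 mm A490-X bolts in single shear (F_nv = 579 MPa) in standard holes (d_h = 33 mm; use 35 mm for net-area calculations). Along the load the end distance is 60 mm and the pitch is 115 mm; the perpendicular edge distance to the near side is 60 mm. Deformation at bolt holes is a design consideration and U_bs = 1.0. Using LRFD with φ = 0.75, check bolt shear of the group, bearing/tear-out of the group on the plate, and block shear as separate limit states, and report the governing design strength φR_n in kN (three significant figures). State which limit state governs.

Bolt shear: A_b = π·30²/4 = 706.9 mm²; R_n = 579 × 706.9 × 2 × 1 / 1000 = 818.5 kN → 0.75 × 818.5 = 614 kN.
Bearing: edge l_c = 43.5, r_n = 208.8 kN; interior l_c = 82, r_n = 288 kN; R_n = 208.8 + 1·288 = 496.8 kN → 373 kN.
Block shear: A_gv = 1750, A_nv = 1225, A_nt = 425 mm²; R_n = min(0.6F_uA_nv, 0.6F_yA_gv) + U_bs·F_u·A_nt = 432.5 kN → 324 kN.
Block shear governs: 324 kN.

324 kN (block shear governs)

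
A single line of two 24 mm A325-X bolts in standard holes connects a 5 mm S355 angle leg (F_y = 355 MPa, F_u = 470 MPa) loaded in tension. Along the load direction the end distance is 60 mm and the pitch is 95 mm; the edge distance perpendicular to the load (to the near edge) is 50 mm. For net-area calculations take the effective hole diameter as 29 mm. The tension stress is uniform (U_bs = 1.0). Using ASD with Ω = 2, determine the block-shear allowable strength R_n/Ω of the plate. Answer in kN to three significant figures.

120 kN

Shear plane L_v = 60 + 1·95 = 155 mm; A_gv = 155 × 5 = 775 mm².
A_nv = (155 − 1.5·29) × 5 = 557.5 mm².
A_nt = (50 − 0.5·29) × 5 = 177.5 mm².
0.6 F_u A_nv = 157.2 kN; 0.6 F_y A_gv = 165.1 kN → shear rupture governs the shear term.
R_n = 157.2 + 1.0 × 470 × 177.5 / 1000 = 240.6 kN.
Allowable strength R_n/Ω = 240.6 / 2 = 120 kN.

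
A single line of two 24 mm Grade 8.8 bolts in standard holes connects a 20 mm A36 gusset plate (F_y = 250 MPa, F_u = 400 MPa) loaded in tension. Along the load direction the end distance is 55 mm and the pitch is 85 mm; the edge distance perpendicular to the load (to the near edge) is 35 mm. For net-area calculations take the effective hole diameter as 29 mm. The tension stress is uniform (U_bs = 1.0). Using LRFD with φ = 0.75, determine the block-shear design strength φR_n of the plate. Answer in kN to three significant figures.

438 kN

Shear plane L_v = 55 + 1·85 = 140 mm; A_gv = 140 × 20 = 2800 mm².
A_nv = (140 − 1.5·29) × 20 = 1930 mm².
A_nt = (35 − 0.5·29) × 20 = 410 mm².
0.6 F_u A_nv = 463.2 kN; 0.6 F_y A_gv = 420 kN → shear yielding governs the shear term.
R_n = 420 + 1.0 × 400 × 410 / 1000 = 584 kN.
Design strength φR_n = 0.75 × 584 = 438 kN.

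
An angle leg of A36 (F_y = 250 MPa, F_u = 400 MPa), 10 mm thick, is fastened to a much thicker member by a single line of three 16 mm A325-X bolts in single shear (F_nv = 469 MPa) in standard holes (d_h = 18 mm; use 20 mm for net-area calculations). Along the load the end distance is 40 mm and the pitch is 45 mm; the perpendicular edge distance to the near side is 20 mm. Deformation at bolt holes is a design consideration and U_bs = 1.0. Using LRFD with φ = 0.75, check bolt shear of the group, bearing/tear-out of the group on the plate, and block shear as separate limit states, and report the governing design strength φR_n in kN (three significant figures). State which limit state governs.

Bolt shear: A_b = π·16²/4 = 201.1 mm²; R_n = 469 × 201.1 × 3 × 1 / 1000 = 282.9 kN → 0.75 × 282.9 = 212 kN.
Bearing: edge l_c = 31, r_n = 148.8 kN; interior l_c = 27, r_n = 129.6 kN; R_n = 148.8 + 2·129.6 = 408 kN → 306 kN.
Block shear: A_gv = 1300, A_nv = 800, A_nt = 100 mm²; R_n = min(0.6F_uA_nv, 0.6F_yA_gv) + U_bs·F_u·A_nt = 232 kN → 174 kN.
Block shear governs: 174 kN.

174 kN (block shear governs)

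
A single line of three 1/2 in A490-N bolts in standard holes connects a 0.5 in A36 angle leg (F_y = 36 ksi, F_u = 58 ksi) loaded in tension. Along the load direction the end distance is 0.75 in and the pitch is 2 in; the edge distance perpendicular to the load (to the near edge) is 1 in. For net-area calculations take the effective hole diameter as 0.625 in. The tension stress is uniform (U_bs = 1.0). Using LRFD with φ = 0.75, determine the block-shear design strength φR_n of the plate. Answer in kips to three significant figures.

Shear plane L_v = 0.75 + 2·2 = 4.75 in; A_gv = 4.75 × 0.5 = 2.375 in².
A_nv = (4.75 − 2.5·0.625) × 0.5 = 1.594 in².
A_nt = (1 − 0.5·0.625) × 0.5 = 0.3438 in².
0.6 F_u A_nv = 55.46 kips; 0.6 F_y A_gv = 51.3 kips → shear yielding governs the shear term.
R_n = 51.3 + 1.0 × 58 × 0.3438 = 71.24 kips.
Design strength φR_n = 0.75 × 71.24 = 53.4 kips.

53.4 kips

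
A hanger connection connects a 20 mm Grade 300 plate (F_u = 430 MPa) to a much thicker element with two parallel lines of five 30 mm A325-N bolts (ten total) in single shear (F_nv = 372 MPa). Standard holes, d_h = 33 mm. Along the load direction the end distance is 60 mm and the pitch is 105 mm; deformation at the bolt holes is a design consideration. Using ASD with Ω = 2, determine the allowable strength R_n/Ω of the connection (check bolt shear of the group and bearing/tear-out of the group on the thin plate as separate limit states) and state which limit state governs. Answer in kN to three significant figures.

1310 kN (bolt shear governs)

Bolt shear: A_b = π·30²/4 = 706.9 mm²; R_n = 372 × 706.9 × 10 × 1 / 1000 = 2630 kN → 2630 / 2 = 1310 kN.
Bearing (1.2 l_c t F_u ≤ 2.4 d t F_u): upper limit = 2.4·30·20·430 / 1000 = 619.2 kN.
  Edge l_c = 60 − 33/2 = 43.5 → r_n = 448.9 kN; interior l_c = 105 − 33 = 72 → r_n = 619.2 kN.
  R_n,bearing = 2·448.9 + 8·619.2 = 5851 kN → 5851 / 2 = 2930 kN.
Bolt shear governs: 1310 kN.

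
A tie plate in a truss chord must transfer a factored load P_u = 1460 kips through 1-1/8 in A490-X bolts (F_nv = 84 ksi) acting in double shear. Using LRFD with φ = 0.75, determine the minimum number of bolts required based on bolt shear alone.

12 bolts

A_b = π·1.125²/4 = 0.994 in².
Per-bolt design strength φR_n = 0.75 × 84 × 0.994 × 2 = 125.2 kips.
n ≥ 1460 / 125.2 = 11.66 → use 12 bolts.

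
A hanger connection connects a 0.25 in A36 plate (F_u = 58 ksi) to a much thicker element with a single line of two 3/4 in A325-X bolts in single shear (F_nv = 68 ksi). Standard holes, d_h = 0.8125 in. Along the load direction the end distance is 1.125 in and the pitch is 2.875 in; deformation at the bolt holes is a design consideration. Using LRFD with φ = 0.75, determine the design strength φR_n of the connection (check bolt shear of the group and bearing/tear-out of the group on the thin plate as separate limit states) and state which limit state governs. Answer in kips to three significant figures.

Bolt shear: A_b = π·0.75²/4 = 0.4418 in²; R_n = 68 × 0.4418 × 2 × 1 = 60.08 kips → 0.75 × 60.08 = 45.1 kips.
Bearing (1.2 l_c t F_u ≤ 2.4 d t F_u): upper limit = 2.4·0.75·0.25·58 = 26.1 kips.
  Edge l_c = 1.125 − 0.8125/2 = 0.7188 → r_n = 12.51 kips; interior l_c = 2.875 − 0.8125 = 2.062 → r_n = 26.1 kips.
  R_n,bearing = 1·12.51 + 1·26.1 = 38.61 kips → 0.75 × 38.61 = 29 kips.
Bearing governs: 29 kips.

29 kips (bearing governs)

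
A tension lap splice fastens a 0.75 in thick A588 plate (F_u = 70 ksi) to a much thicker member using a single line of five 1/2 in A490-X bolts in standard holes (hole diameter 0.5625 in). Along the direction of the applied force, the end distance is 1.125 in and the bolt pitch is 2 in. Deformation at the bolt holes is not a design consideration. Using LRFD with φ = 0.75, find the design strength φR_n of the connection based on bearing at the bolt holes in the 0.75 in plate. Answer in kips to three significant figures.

Per bolt r_n = 1.5 l_c t F_u ≤ 3.0 d t F_u; upper limit = 3.0 × 0.5 × 0.75 × 70 = 78.75 kips.
Edge bolt: l_c = 1.125 − 0.5625/2 = 0.8438 in → 1.5 × 0.8438 × 0.75 × 70 = 66.45 → r_n = 66.45 kips.
Interior bolts: l_c = 2 − 0.5625 = 1.438 in → 1.5 × 1.438 × 0.75 × 70 = 113.2 → r_n = 78.75 kips.
R_n = 1 × 66.45 + 4 × 78.75 = 381.4 kips.
Design strength φR_n = 0.75 × 381.4 = 286 kips.

286 kips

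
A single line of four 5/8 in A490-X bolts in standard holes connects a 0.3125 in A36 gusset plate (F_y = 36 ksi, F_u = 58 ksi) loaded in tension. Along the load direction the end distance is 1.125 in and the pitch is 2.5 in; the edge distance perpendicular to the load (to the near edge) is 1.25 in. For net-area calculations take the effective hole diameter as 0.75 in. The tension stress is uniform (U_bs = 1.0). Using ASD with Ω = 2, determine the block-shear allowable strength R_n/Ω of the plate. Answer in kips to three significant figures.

37 kips

Shear plane L_v = 1.125 + 3·2.5 = 8.625 in; A_gv = 8.625 × 0.3125 = 2.695 in².
A_nv = (8.625 − 3.5·0.75) × 0.3125 = 1.875 in².
A_nt = (1.25 − 0.5·0.75) × 0.3125 = 0.2734 in².
0.6 F_u A_nv = 65.25 kips; 0.6 F_y A_gv = 58.22 kips → shear yielding governs the shear term.
R_n = 58.22 + 1.0 × 58 × 0.2734 = 74.08 kips.
Allowable strength R_n/Ω = 74.08 / 2 = 37 kips.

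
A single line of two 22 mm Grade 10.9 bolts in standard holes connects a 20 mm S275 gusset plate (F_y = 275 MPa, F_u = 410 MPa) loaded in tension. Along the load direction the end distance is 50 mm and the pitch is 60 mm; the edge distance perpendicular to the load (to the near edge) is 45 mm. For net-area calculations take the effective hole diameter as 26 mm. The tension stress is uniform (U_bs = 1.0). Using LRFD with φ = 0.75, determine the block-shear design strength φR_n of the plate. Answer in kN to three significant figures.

459 kN

Shear plane L_v = 50 + 1·60 = 110 mm; A_gv = 110 × 20 = 2200 mm².
A_nv = (110 − 1.5·26) × 20 = 1420 mm².
A_nt = (45 − 0.5·26) × 20 = 640 mm².
0.6 F_u A_nv = 349.3 kN; 0.6 F_y A_gv = 363 kN → shear rupture governs the shear term.
R_n = 349.3 + 1.0 × 410 × 640 / 1000 = 611.7 kN.
Design strength φR_n = 0.75 × 611.7 = 459 kN.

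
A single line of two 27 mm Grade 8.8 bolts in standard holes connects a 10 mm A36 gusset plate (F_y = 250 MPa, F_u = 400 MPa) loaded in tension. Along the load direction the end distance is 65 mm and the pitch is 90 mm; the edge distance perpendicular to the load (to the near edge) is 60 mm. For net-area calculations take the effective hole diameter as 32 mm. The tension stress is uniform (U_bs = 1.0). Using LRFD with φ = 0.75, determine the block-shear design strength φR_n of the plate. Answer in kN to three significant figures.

306 kN

Shear plane L_v = 65 + 1·90 = 155 mm; A_gv = 155 × 10 = 1550 mm².
A_nv = (155 − 1.5·32) × 10 = 1070 mm².
A_nt = (60 − 0.5·32) × 10 = 440 mm².
0.6 F_u A_nv = 256.8 kN; 0.6 F_y A_gv = 232.5 kN → shear yielding governs the shear term.
R_n = 232.5 + 1.0 × 400 × 440 / 1000 = 408.5 kN.
Design strength φR_n = 0.75 × 408.5 = 306 kN.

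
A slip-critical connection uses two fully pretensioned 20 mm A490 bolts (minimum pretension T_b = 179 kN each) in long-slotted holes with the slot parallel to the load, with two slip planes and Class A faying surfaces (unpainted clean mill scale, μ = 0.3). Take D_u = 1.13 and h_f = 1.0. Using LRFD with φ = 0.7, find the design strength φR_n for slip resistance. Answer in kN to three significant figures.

170 kN

R_n = μ · D_u · h_f · T_b · n_s · n_b = 0.3 × 1.13 × 1.0 × 179 × 2 × 2 = 242.7 kN.
Design strength φR_n = 0.7 × 242.7 = 170 kN.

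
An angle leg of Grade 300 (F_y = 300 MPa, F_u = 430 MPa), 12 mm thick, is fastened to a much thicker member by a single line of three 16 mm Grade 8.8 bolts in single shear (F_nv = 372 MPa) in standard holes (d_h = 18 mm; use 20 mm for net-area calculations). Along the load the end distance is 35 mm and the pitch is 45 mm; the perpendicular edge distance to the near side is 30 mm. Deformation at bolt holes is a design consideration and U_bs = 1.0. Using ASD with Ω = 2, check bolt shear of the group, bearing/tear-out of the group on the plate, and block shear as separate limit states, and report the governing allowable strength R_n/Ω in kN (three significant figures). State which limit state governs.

Bolt shear: A_b = π·16²/4 = 201.1 mm²; R_n = 372 × 201.1 × 3 × 1 / 1000 = 224.4 kN → 224.4 / 2 = 112 kN.
Bearing: edge l_c = 26, r_n = 161 kN; interior l_c = 27, r_n = 167.2 kN; R_n = 161 + 2·167.2 = 495.4 kN → 248 kN.
Block shear: A_gv = 1500, A_nv = 900, A_nt = 240 mm²; R_n = min(0.6F_uA_nv, 0.6F_yA_gv) + U_bs·F_u·A_nt = 335.4 kN → 168 kN.
Bolt shear governs: 112 kN.

112 kN (bolt shear governs)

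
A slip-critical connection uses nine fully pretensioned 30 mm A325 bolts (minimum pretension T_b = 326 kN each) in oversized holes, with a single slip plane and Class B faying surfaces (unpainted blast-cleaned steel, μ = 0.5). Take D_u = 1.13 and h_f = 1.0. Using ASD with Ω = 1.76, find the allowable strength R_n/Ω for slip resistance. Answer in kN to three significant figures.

942 kN

R_n = μ · D_u · h_f · T_b · n_s · n_b = 0.5 × 1.13 × 1.0 × 326 × 1 × 9 = 1658 kN.
Allowable strength R_n/Ω = 1658 / 1.76 = 942 kN.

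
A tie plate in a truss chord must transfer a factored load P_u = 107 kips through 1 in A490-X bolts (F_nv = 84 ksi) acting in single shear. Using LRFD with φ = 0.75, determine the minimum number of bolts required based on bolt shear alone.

A_b = π·1²/4 = 0.7854 in².
Per-bolt design strength φR_n = 0.75 × 84 × 0.7854 × 1 = 49.48 kips.
n ≥ 107 / 49.48 = 2.162 → use 3 bolts.

3 bolts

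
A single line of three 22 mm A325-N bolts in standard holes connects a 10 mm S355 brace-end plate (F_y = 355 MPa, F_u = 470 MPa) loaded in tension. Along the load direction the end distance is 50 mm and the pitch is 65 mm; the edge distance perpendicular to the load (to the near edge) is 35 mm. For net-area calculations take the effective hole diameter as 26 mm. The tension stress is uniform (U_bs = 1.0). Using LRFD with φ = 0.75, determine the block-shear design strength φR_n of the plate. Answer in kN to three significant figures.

321 kN

Shear plane L_v = 50 + 2·65 = 180 mm; A_gv = 180 × 10 = 1800 mm².
A_nv = (180 − 2.5·26) × 10 = 1150 mm².
A_nt = (35 − 0.5·26) × 10 = 220 mm².
0.6 F_u A_nv = 324.3 kN; 0.6 F_y A_gv = 383.4 kN → shear rupture governs the shear term.
R_n = 324.3 + 1.0 × 470 × 220 / 1000 = 427.7 kN.
Design strength φR_n = 0.75 × 427.7 = 321 kN.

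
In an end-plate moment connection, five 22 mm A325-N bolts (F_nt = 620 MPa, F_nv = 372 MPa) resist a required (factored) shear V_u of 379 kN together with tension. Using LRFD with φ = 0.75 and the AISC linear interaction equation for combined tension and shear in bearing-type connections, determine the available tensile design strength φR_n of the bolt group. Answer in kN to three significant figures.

A_b = π·22²/4 = 380.1 mm²; f_rv = 379 × 1000 / (5 × 380.1) = 199.4 MPa.
F'_nt = 1.3 F_nt − (F_nt / φF_nv) f_rv = 1.3·620 − (620/(0.75·372))·199.4 = 362.9 MPa, capped at F_nt → F'_nt = 362.9 MPa.
R_n = F'_nt · A_b · n = 362.9 × 380.1 × 5 / 1000 = 689.7 kN.
Design strength φR_n = 0.75 × 689.7 = 517 kN.

517 kN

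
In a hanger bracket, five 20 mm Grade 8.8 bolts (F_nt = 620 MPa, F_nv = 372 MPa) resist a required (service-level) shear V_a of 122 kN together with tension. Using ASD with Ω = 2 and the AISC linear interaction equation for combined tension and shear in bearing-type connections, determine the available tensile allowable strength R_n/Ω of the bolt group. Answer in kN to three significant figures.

A_b = π·20²/4 = 314.2 mm²; f_rv = 122 × 1000 / (5 × 314.2) = 77.67 MPa.
F'_nt = 1.3 F_nt − (Ω F_nt / F_nv) f_rv = 1.3·620 − (2·620/372)·77.67 = 547.1 MPa, capped at F_nt → F'_nt = 547.1 MPa.
R_n = F'_nt · A_b · n = 547.1 × 314.2 × 5 / 1000 = 859.4 kN.
Allowable strength R_n/Ω = 859.4 / 2 = 430 kN.

430 kN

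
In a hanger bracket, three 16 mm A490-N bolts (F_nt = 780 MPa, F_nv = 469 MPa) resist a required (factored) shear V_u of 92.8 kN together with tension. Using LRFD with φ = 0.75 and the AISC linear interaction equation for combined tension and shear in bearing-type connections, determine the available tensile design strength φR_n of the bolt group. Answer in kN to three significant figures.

A_b = π·16²/4 = 201.1 mm²; f_rv = 92.8 × 1000 / (3 × 201.1) = 153.8 MPa.
F'_nt = 1.3 F_nt − (F_nt / φF_nv) f_rv = 1.3·780 − (780/(0.75·469))·153.8 = 672.8 MPa, capped at F_nt → F'_nt = 672.8 MPa.
R_n = F'_nt · A_b · n = 672.8 × 201.1 × 3 / 1000 = 405.8 kN.
Design strength φR_n = 0.75 × 405.8 = 304 kN.

304 kN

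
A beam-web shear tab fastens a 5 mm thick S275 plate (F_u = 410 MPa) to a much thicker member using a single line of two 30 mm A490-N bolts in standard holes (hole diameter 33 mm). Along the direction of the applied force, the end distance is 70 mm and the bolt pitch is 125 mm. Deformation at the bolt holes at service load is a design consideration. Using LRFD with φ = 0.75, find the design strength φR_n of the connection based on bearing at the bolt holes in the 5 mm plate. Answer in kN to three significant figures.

Per bolt r_n = 1.2 l_c t F_u ≤ 2.4 d t F_u; upper limit = 2.4 × 30 × 5 × 410 / 1000 = 147.6 kN.
Edge bolt: l_c = 70 − 33/2 = 53.5 mm → 1.2 × 53.5 × 5 × 410 / 1000 = 131.6 → r_n = 131.6 kN.
Interior bolts: l_c = 125 − 33 = 92 mm → 1.2 × 92 × 5 × 410 / 1000 = 226.3 → r_n = 147.6 kN.
R_n = 1 × 131.6 + 1 × 147.6 = 279.2 kN.
Design strength φR_n = 0.75 × 279.2 = 209 kN.

209 kN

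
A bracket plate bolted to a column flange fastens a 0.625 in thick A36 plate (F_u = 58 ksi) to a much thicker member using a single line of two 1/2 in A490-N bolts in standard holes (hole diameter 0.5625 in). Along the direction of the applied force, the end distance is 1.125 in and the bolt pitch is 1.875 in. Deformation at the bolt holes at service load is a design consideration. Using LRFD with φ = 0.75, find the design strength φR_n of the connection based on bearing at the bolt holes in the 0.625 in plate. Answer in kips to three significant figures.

Per bolt r_n = 1.2 l_c t F_u ≤ 2.4 d t F_u; upper limit = 2.4 × 0.5 × 0.625 × 58 = 43.5 kips.
Edge bolt: l_c = 1.125 − 0.5625/2 = 0.8438 in → 1.2 × 0.8438 × 0.625 × 58 = 36.7 → r_n = 36.7 kips.
Interior bolts: l_c = 1.875 − 0.5625 = 1.312 in → 1.2 × 1.312 × 0.625 × 58 = 57.09 → r_n = 43.5 kips.
R_n = 1 × 36.7 + 1 × 43.5 = 80.2 kips.
Design strength φR_n = 0.75 × 80.2 = 60.2 kips.

60.2 kips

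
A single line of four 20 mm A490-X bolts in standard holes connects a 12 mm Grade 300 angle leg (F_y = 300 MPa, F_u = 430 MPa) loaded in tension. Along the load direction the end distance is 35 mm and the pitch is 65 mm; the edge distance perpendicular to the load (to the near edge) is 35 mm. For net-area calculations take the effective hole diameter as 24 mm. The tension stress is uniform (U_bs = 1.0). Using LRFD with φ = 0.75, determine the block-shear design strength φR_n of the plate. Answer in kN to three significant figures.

Shear plane L_v = 35 + 3·65 = 230 mm; A_gv = 230 × 12 = 2760 mm².
A_nv = (230 − 3.5·24) × 12 = 1752 mm².
A_nt = (35 − 0.5·24) × 12 = 276 mm².
0.6 F_u A_nv = 452 kN; 0.6 F_y A_gv = 496.8 kN → shear rupture governs the shear term.
R_n = 452 + 1.0 × 430 × 276 / 1000 = 570.7 kN.
Design strength φR_n = 0.75 × 570.7 = 428 kN.

428 kN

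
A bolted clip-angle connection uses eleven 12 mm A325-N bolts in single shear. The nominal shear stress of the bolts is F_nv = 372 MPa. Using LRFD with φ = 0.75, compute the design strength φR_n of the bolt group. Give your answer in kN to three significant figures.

A_b = π × 12² / 4 = 113.1 mm².
R_n = F_nv · A_b · n · n_s = 372 × 113.1 × 11 × 1 / 1000 = 462.8 kN.
Design strength φR_n = 0.75 × 462.8 = 347 kN.

347 kN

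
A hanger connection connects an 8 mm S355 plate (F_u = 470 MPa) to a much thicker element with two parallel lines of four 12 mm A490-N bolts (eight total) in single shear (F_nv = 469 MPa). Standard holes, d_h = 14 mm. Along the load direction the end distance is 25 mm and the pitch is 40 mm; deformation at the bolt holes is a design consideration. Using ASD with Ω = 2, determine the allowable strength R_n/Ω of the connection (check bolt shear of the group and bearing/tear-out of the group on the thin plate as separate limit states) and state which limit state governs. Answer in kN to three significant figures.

Bolt shear: A_b = π·12²/4 = 113.1 mm²; R_n = 469 × 113.1 × 8 × 1 / 1000 = 424.3 kN → 424.3 / 2 = 212 kN.
Bearing (1.2 l_c t F_u ≤ 2.4 d t F_u): upper limit = 2.4·12·8·470 / 1000 = 108.3 kN.
  Edge l_c = 25 − 14/2 = 18 → r_n = 81.22 kN; interior l_c = 40 − 14 = 26 → r_n = 108.3 kN.
  R_n,bearing = 2·81.22 + 6·108.3 = 812.2 kN → 812.2 / 2 = 406 kN.
Bolt shear governs: 212 kN.

212 kN (bolt shear governs)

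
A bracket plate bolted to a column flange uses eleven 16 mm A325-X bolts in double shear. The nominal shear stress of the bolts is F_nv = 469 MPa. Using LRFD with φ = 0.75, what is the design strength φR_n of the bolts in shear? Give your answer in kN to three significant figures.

A_b = π × 16² / 4 = 201.1 mm².
R_n = F_nv · A_b · n · n_s = 469 × 201.1 × 11 × 2 / 1000 = 2075 kN.
Design strength φR_n = 0.75 × 2075 = 1560 kN.

1560 kN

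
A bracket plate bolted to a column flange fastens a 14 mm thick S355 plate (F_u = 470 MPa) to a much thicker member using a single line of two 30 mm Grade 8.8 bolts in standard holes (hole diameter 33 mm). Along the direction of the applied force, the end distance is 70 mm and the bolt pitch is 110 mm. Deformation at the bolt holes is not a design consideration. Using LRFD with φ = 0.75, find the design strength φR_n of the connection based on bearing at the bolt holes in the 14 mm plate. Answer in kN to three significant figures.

840 kN

Per bolt r_n = 1.5 l_c t F_u ≤ 3.0 d t F_u; upper limit = 3.0 × 30 × 14 × 470 / 1000 = 592.2 kN.
Edge bolt: l_c = 70 − 33/2 = 53.5 mm → 1.5 × 53.5 × 14 × 470 / 1000 = 528 → r_n = 528 kN.
Interior bolts: l_c = 110 − 33 = 77 mm → 1.5 × 77 × 14 × 470 / 1000 = 760 → r_n = 592.2 kN.
R_n = 1 × 528 + 1 × 592.2 = 1120 kN.
Design strength φR_n = 0.75 × 1120 = 840 kN.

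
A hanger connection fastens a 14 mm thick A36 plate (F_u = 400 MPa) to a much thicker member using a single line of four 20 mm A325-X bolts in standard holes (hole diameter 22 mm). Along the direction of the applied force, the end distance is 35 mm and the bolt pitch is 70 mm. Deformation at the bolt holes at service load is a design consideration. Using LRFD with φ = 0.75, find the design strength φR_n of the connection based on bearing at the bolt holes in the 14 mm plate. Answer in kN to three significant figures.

726 kN

Per bolt r_n = 1.2 l_c t F_u ≤ 2.4 d t F_u; upper limit = 2.4 × 20 × 14 × 400 / 1000 = 268.8 kN.
Edge bolt: l_c = 35 − 22/2 = 24 mm → 1.2 × 24 × 14 × 400 / 1000 = 161.3 → r_n = 161.3 kN.
Interior bolts: l_c = 70 − 22 = 48 mm → 1.2 × 48 × 14 × 400 / 1000 = 322.6 → r_n = 268.8 kN.
R_n = 1 × 161.3 + 3 × 268.8 = 967.7 kN.
Design strength φR_n = 0.75 × 967.7 = 726 kN.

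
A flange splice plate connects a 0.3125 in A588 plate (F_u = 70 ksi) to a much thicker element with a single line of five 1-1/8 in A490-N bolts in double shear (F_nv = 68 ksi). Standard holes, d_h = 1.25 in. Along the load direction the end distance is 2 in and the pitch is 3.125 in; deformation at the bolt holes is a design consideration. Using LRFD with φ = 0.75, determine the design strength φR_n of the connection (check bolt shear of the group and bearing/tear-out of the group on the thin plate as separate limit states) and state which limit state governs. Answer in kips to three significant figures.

175 kips (bearing governs)

Bolt shear: A_b = π·1.125²/4 = 0.994 in²; R_n = 68 × 0.994 × 5 × 2 = 675.9 kips → 0.75 × 675.9 = 507 kips.
Bearing (1.2 l_c t F_u ≤ 2.4 d t F_u): upper limit = 2.4·1.125·0.3125·70 = 59.06 kips.
  Edge l_c = 2 − 1.25/2 = 1.375 → r_n = 36.09 kips; interior l_c = 3.125 − 1.25 = 1.875 → r_n = 49.22 kips.
  R_n,bearing = 1·36.09 + 4·49.22 = 233 kips → 0.75 × 233 = 175 kips.
Bearing governs: 175 kips.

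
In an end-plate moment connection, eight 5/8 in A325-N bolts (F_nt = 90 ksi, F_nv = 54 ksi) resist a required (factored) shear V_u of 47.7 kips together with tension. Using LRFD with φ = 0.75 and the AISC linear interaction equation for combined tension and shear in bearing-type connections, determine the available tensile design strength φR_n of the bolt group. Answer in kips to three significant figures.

A_b = π·0.625²/4 = 0.3068 in²; f_rv = 47.7 / (8 × 0.3068) = 19.43 ksi.
F'_nt = 1.3 F_nt − (F_nt / φF_nv) f_rv = 1.3·90 − (90/(0.75·54))·19.43 = 73.81 ksi, capped at F_nt → F'_nt = 73.81 ksi.
R_n = F'_nt · A_b · n = 73.81 × 0.3068 × 8 = 181.2 kips.
Design strength φR_n = 0.75 × 181.2 = 136 kips.

136 kips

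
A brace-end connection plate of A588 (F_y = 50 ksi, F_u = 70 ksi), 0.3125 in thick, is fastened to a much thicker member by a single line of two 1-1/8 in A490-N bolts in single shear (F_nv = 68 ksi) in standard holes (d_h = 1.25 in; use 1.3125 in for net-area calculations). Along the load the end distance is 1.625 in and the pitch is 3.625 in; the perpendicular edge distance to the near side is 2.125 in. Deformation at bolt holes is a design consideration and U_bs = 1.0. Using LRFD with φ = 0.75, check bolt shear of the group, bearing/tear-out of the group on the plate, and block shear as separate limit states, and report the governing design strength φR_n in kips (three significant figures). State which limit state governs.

Bolt shear: A_b = π·1.125²/4 = 0.994 in²; R_n = 68 × 0.994 × 2 × 1 = 135.2 kips → 0.75 × 135.2 = 101 kips.
Bearing: edge l_c = 1, r_n = 26.25 kips; interior l_c = 2.375, r_n = 59.06 kips; R_n = 26.25 + 1·59.06 = 85.31 kips → 64 kips.
Block shear: A_gv = 1.641, A_nv = 1.025, A_nt = 0.459 in²; R_n = min(0.6F_uA_nv, 0.6F_yA_gv) + U_bs·F_u·A_nt = 75.2 kips → 56.4 kips.
Block shear governs: 56.4 kips.

56.4 kips (block shear governs)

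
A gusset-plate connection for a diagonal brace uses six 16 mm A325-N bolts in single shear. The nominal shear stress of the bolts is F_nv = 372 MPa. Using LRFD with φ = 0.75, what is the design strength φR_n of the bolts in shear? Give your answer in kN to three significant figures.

337 kN

A_b = π × 16² / 4 = 201.1 mm².
R_n = F_nv · A_b · n · n_s = 372 × 201.1 × 6 × 1 / 1000 = 448.8 kN.
Design strength φR_n = 0.75 × 448.8 = 337 kN.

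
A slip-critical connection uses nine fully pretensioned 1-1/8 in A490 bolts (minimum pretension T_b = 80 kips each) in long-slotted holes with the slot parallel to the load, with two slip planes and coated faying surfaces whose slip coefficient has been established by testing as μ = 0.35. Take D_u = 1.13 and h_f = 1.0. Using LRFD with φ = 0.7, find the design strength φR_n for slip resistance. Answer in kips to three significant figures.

R_n = μ · D_u · h_f · T_b · n_s · n_b = 0.35 × 1.13 × 1.0 × 80 × 2 × 9 = 569.5 kips.
Design strength φR_n = 0.7 × 569.5 = 399 kips.

399 kips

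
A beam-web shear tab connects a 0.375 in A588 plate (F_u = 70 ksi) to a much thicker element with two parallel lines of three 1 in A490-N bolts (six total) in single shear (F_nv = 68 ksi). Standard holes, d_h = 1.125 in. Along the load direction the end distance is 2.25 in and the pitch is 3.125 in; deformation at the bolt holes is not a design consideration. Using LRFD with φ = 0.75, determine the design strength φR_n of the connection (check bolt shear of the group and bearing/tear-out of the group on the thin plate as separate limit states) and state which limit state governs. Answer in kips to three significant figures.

240 kips (bolt shear governs)

Bolt shear: A_b = π·1²/4 = 0.7854 in²; R_n = 68 × 0.7854 × 6 × 1 = 320.4 kips → 0.75 × 320.4 = 240 kips.
Bearing (1.5 l_c t F_u ≤ 3.0 d t F_u): upper limit = 3.0·1·0.375·70 = 78.75 kips.
  Edge l_c = 2.25 − 1.125/2 = 1.688 → r_n = 66.45 kips; interior l_c = 3.125 − 1.125 = 2 → r_n = 78.75 kips.
  R_n,bearing = 2·66.45 + 4·78.75 = 447.9 kips → 0.75 × 447.9 = 336 kips.
Bolt shear governs: 240 kips.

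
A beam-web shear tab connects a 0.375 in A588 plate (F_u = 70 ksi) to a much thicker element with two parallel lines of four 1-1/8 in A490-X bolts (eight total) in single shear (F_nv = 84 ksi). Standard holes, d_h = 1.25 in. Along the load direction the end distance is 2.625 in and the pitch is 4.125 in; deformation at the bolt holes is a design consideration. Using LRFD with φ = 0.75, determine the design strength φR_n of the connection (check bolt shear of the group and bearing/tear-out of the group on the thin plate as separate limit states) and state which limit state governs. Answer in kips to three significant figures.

413 kips (bearing governs)

Bolt shear: A_b = π·1.125²/4 = 0.994 in²; R_n = 84 × 0.994 × 8 × 1 = 668 kips → 0.75 × 668 = 501 kips.
Bearing (1.2 l_c t F_u ≤ 2.4 d t F_u): upper limit = 2.4·1.125·0.375·70 = 70.88 kips.
  Edge l_c = 2.625 − 1.25/2 = 2 → r_n = 63 kips; interior l_c = 4.125 − 1.25 = 2.875 → r_n = 70.88 kips.
  R_n,bearing = 2·63 + 6·70.88 = 551.2 kips → 0.75 × 551.2 = 413 kips.
Bearing governs: 413 kips.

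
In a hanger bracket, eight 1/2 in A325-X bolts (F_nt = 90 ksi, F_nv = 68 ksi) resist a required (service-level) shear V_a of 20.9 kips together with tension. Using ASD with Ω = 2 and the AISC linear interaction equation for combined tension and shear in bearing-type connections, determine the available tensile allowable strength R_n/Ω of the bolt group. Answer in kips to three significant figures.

64.2 kips

A_b = π·0.5²/4 = 0.1963 in²; f_rv = 20.9 / (8 × 0.1963) = 13.31 ksi.
F'_nt = 1.3 F_nt − (Ω F_nt / F_nv) f_rv = 1.3·90 − (2·90/68)·13.31 = 81.78 ksi, capped at F_nt → F'_nt = 81.78 ksi.
R_n = F'_nt · A_b · n = 81.78 × 0.1963 × 8 = 128.5 kips.
Allowable strength R_n/Ω = 128.5 / 2 = 64.2 kips.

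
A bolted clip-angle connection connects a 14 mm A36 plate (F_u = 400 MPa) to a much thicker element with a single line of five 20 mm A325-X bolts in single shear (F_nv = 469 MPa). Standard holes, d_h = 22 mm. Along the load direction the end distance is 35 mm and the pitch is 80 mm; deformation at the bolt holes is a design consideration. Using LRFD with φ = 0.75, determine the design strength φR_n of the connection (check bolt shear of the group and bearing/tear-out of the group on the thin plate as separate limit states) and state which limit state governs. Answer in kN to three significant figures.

Bolt shear: A_b = π·20²/4 = 314.2 mm²; R_n = 469 × 314.2 × 5 × 1 / 1000 = 736.7 kN → 0.75 × 736.7 = 553 kN.
Bearing (1.2 l_c t F_u ≤ 2.4 d t F_u): upper limit = 2.4·20·14·400 / 1000 = 268.8 kN.
  Edge l_c = 35 − 22/2 = 24 → r_n = 161.3 kN; interior l_c = 80 − 22 = 58 → r_n = 268.8 kN.
  R_n,bearing = 1·161.3 + 4·268.8 = 1236 kN → 0.75 × 1236 = 927 kN.
Bolt shear governs: 553 kN.

553 kN (bolt shear governs)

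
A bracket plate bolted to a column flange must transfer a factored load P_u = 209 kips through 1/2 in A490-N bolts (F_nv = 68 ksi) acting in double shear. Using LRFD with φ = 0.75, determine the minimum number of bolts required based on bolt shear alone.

A_b = π·0.5²/4 = 0.1963 in².
Per-bolt design strength φR_n = 0.75 × 68 × 0.1963 × 2 = 20.03 kips.
n ≥ 209 / 20.03 = 10.44 → use 11 bolts.

11 bolts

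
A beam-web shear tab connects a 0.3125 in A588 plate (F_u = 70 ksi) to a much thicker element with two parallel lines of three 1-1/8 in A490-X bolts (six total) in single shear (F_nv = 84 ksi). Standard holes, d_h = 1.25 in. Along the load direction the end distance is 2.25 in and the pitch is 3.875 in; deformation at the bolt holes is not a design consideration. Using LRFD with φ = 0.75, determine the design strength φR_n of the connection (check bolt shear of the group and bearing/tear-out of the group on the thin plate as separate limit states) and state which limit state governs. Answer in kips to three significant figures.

Bolt shear: A_b = π·1.125²/4 = 0.994 in²; R_n = 84 × 0.994 × 6 × 1 = 501 kips → 0.75 × 501 = 376 kips.
Bearing (1.5 l_c t F_u ≤ 3.0 d t F_u): upper limit = 3.0·1.125·0.3125·70 = 73.83 kips.
  Edge l_c = 2.25 − 1.25/2 = 1.625 → r_n = 53.32 kips; interior l_c = 3.875 − 1.25 = 2.625 → r_n = 73.83 kips.
  R_n,bearing = 2·53.32 + 4·73.83 = 402 kips → 0.75 × 402 = 301 kips.
Bearing governs: 301 kips.

301 kips (bearing governs)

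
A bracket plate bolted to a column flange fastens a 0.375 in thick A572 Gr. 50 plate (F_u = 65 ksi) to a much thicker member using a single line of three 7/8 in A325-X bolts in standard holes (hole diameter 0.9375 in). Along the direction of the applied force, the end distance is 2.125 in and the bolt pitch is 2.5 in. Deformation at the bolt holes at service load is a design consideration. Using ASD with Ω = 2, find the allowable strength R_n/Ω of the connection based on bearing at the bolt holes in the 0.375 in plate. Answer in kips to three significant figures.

Per bolt r_n = 1.2 l_c t F_u ≤ 2.4 d t F_u; upper limit = 2.4 × 0.875 × 0.375 × 65 = 51.19 kips.
Edge bolt: l_c = 2.125 − 0.9375/2 = 1.656 in → 1.2 × 1.656 × 0.375 × 65 = 48.45 → r_n = 48.45 kips.
Interior bolts: l_c = 2.5 − 0.9375 = 1.562 in → 1.2 × 1.562 × 0.375 × 65 = 45.7 → r_n = 45.7 kips.
R_n = 1 × 48.45 + 2 × 45.7 = 139.9 kips.
Allowable strength R_n/Ω = 139.9 / 2 = 69.9 kips.

69.9 kips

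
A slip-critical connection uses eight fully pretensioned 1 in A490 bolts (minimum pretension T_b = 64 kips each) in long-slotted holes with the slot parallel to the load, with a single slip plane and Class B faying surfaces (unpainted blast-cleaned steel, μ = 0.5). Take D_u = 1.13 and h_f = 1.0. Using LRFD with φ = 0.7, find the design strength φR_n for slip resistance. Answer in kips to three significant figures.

202 kips

R_n = μ · D_u · h_f · T_b · n_s · n_b = 0.5 × 1.13 × 1.0 × 64 × 1 × 8 = 289.3 kips.
Design strength φR_n = 0.7 × 289.3 = 202 kips.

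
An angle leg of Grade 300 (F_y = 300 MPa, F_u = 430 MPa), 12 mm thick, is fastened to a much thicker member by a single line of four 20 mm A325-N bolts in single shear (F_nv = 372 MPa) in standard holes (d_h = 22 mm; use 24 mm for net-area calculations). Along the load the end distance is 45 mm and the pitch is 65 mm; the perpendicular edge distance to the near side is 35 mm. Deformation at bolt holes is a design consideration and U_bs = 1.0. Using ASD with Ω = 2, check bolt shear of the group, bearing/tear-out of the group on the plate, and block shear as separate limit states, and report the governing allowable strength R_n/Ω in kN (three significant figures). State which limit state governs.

Bolt shear: A_b = π·20²/4 = 314.2 mm²; R_n = 372 × 314.2 × 4 × 1 / 1000 = 467.5 kN → 467.5 / 2 = 234 kN.
Bearing: edge l_c = 34, r_n = 210.5 kN; interior l_c = 43, r_n = 247.7 kN; R_n = 210.5 + 3·247.7 = 953.6 kN → 477 kN.
Block shear: A_gv = 2880, A_nv = 1872, A_nt = 276 mm²; R_n = min(0.6F_uA_nv, 0.6F_yA_gv) + U_bs·F_u·A_nt = 601.7 kN → 301 kN.
Bolt shear governs: 234 kN.

234 kN (bolt shear governs)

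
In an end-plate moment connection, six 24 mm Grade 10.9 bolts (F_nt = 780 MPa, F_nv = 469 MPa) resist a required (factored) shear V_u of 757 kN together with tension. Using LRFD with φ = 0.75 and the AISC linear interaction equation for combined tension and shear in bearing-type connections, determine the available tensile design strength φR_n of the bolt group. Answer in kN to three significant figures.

805 kN

A_b = π·24²/4 = 452.4 mm²; f_rv = 757 × 1000 / (6 × 452.4) = 278.9 MPa.
F'_nt = 1.3 F_nt − (F_nt / φF_nv) f_rv = 1.3·780 − (780/(0.75·469))·278.9 = 395.6 MPa, capped at F_nt → F'_nt = 395.6 MPa.
R_n = F'_nt · A_b · n = 395.6 × 452.4 × 6 / 1000 = 1074 kN.
Design strength φR_n = 0.75 × 1074 = 805 kN.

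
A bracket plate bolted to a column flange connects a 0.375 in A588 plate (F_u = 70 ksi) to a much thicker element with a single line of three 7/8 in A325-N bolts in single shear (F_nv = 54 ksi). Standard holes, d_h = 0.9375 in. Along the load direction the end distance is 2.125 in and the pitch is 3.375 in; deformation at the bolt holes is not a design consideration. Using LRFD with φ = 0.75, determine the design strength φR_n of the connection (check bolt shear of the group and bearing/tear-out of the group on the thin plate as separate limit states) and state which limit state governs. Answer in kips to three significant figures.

73.1 kips (bolt shear governs)

Bolt shear: A_b = π·0.875²/4 = 0.6013 in²; R_n = 54 × 0.6013 × 3 × 1 = 97.41 kips → 0.75 × 97.41 = 73.1 kips.
Bearing (1.5 l_c t F_u ≤ 3.0 d t F_u): upper limit = 3.0·0.875·0.375·70 = 68.91 kips.
  Edge l_c = 2.125 − 0.9375/2 = 1.656 → r_n = 65.21 kips; interior l_c = 3.375 − 0.9375 = 2.438 → r_n = 68.91 kips.
  R_n,bearing = 1·65.21 + 2·68.91 = 203 kips → 0.75 × 203 = 152 kips.
Bolt shear governs: 73.1 kips.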